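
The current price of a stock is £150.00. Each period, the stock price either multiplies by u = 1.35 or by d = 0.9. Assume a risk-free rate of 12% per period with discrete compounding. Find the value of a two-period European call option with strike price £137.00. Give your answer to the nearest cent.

£44.01

Risk-neutral probability p = (1 + 0.12 − 0.9)/(1.35 − 0.9) = 0.2200/0.4500 = 0.4889
Terminal stock prices: S_uu = 273.4, S_ud = 182.2, S_dd = 121.5
Terminal payoffs (S − K): max(136.4, 0) = 136.4, max(45.25, 0) = 45.25, max(-15.5, 0) = 0
Node u (S = 202.5): V_u = 1/1.12·[0.4889·136.3750 + 0.5111·45.2500] = 80.1786
Node d (S = 135): V_d = 1/1.12·[0.4889·45.2500 + 0.5111·0.0000] = 19.7520
Node 0 (S = 150): V_0 = 1/1.12·[0.4889·80.1786 + 0.5111·19.7520] = 44.0124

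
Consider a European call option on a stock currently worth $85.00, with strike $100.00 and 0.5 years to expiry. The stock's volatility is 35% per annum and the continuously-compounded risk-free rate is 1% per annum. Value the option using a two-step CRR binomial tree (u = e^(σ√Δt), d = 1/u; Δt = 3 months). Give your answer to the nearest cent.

CRR parameters: u = e^(σ√Δt) = e^(0.35·√0.25) = 1.1912, d = 1/u = 0.8395
Per-period rate: rΔt = 0.01·0.25 = 0.0025, so R = e^0.0025 = 1.0025
Risk-neutral probability p = (e^0.0025 − 0.8395)/(1.1912 − 0.8395) = 0.1630/0.3518 = 0.4635
Terminal stock prices: S_uu = 120.6, S_ud = 85, S_dd = 59.9
Terminal payoffs (S − K): max(20.62, 0) = 20.62, max(-15, 0) = 0, max(-40.1, 0) = 0
Node u (S = 101.3): V_u = e^(−0.0025)·[0.4635·20.6207 + 0.5365·0.0000] = 9.5334
Node d (S = 71.35): V_d = e^(−0.0025)·[0.4635·0.0000 + 0.5365·0.0000] = 0.0000
Node 0 (S = 85): V_0 = e^(−0.0025)·[0.4635·9.5334 + 0.5365·0.0000] = 4.4075

$4.41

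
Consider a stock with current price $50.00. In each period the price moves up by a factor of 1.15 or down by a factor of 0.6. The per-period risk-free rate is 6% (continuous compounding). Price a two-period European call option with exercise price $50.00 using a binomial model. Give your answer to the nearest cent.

$10.08

Risk-neutral probability p = (e^0.06 − 0.6)/(1.15 − 0.6) = 0.4618/0.5500 = 0.8397
Terminal stock prices: S_uu = 66.12, S_ud = 34.5, S_dd = 18
Terminal payoffs (S − K): max(16.12, 0) = 16.12, max(-15.5, 0) = 0, max(-32, 0) = 0
Node u (S = 57.5): V_u = e^(−0.06)·[0.8397·16.1250 + 0.1603·0.0000] = 12.7517
Node d (S = 30): V_d = e^(−0.06)·[0.8397·0.0000 + 0.1603·0.0000] = 0.0000
Node 0 (S = 50): V_0 = e^(−0.06)·[0.8397·12.7517 + 0.1603·0.0000] = 10.0841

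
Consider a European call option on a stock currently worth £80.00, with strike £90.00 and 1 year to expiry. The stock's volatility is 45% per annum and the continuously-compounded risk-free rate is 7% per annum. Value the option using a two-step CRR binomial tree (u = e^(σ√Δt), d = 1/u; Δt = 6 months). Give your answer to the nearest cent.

CRR parameters: u = e^(σ√Δt) = e^(0.45·√0.5) = 1.3746, d = 1/u = 0.7275
Per-period rate: rΔt = 0.07·0.5 = 0.035, so R = e^0.035 = 1.0356
Risk-neutral probability p = (e^0.035 − 0.7275)/(1.3746 − 0.7275) = 0.3082/0.6472 = 0.4762
Terminal stock prices: S_uu = 151.2, S_ud = 80, S_dd = 42.34
Terminal payoffs (S − K): max(61.17, 0) = 61.17, max(-10, 0) = 0, max(-47.66, 0) = 0
Node u (S = 110): V_u = e^(−0.035)·[0.4762·61.1727 + 0.5238·0.0000] = 28.1257
Node d (S = 58.2): V_d = e^(−0.035)·[0.4762·0.0000 + 0.5238·0.0000] = 0.0000
Node 0 (S = 80): V_0 = e^(−0.035)·[0.4762·28.1257 + 0.5238·0.0000] = 12.9315

£12.93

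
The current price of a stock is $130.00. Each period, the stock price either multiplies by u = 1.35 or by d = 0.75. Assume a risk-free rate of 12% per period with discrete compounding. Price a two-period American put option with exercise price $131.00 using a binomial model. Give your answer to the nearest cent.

Risk-neutral probability p = (1 + 0.12 − 0.75)/(1.35 − 0.75) = 0.3700/0.6000 = 0.6167
Terminal stock prices: S_uu = 236.9, S_ud = 131.6, S_dd = 73.12
Terminal payoffs (K − S): max(-105.9, 0) = 0, max(-0.625, 0) = 0, max(57.88, 0) = 57.88
Node u (S = 175.5): continuation = 1/1.12·[0.6167·0.0000 + 0.3833·0.0000] = 0.0000; exercise value = 0.0000 ≤ continuation, so V_u = 0.0000
Node d (S = 97.5): continuation = 1/1.12·[0.6167·0.0000 + 0.3833·57.8750] = 19.8084; exercise value = 33.5000 > continuation, so V_d = 33.5000 (exercise)
Node 0 (S = 130): continuation = 1/1.12·[0.6167·0.0000 + 0.3833·33.5000] = 11.4658; exercise value = 1.0000 ≤ continuation, so V_0 = 11.4658

$11.47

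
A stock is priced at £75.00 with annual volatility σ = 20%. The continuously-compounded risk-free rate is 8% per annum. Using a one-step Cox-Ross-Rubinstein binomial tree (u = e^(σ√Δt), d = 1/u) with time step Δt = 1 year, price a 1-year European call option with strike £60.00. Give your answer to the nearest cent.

£19.61

CRR parameters: u = e^(σ√Δt) = e^(0.2·√1) = 1.2214, d = 1/u = 0.8187
Per-period rate: rΔt = 0.08·1 = 0.08, so R = e^0.08 = 1.0833
Risk-neutral probability p = (e^0.08 − 0.8187)/(1.2214 − 0.8187) = 0.2646/0.4027 = 0.6570
Terminal stock prices: S_u = 91.61, S_d = 61.4
Terminal payoffs (S − K): max(31.61, 0) = 31.61, max(1.405, 0) = 1.405
Node 0 (S = 75): V_0 = e^(−0.08)·[0.6570·31.6052 + 0.3430·1.4048] = 19.6130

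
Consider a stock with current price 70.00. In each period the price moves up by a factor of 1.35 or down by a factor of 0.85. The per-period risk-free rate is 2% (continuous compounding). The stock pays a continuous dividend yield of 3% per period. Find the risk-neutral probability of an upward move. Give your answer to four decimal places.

p = 0.2801

Per-period risk-free factor R = e^0.02 = 1.0202; dividend-adjusted growth = e^(0.02−0.03) = 0.9900.
Risk-neutral probability p = (0.9900 − 0.85)/(1.35 − 0.85) = 0.1400/0.5000 = 0.2801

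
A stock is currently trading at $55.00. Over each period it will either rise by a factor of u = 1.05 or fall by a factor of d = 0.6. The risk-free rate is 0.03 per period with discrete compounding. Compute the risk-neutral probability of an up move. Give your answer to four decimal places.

p = 0.9556

Risk-neutral probability p = (1 + 0.03 − 0.6)/(1.05 − 0.6) = 0.4300/0.4500 = 0.9556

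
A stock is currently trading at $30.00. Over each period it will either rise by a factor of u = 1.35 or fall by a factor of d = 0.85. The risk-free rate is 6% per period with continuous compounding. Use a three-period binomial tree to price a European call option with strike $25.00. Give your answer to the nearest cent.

$10.17

Risk-neutral probability p = (e^0.06 − 0.85)/(1.35 − 0.85) = 0.2118/0.5000 = 0.4237
Terminal stock prices: S_uuu = 73.81, S_uud = 46.47, S_udd = 29.26, S_ddd = 18.42
Terminal payoffs (S − K): max(48.81, 0) = 48.81, max(21.47, 0) = 21.47, max(4.261, 0) = 4.261, max(-6.576, 0) = 0
Node uu (S = 54.68): V_uu = e^(−0.06)·[0.4237·48.8113 + 0.5763·21.4738] = 31.1309
Node ud (S = 34.42): V_ud = e^(−0.06)·[0.4237·21.4738 + 0.5763·4.2612] = 10.8809
Node dd (S = 21.67): V_dd = e^(−0.06)·[0.4237·4.2612 + 0.5763·0.0000] = 1.7002
Node u (S = 40.5): V_u = e^(−0.06)·[0.4237·31.1309 + 0.5763·10.8809] = 18.3270
Node d (S = 25.5): V_d = e^(−0.06)·[0.4237·10.8809 + 0.5763·1.7002] = 5.2643
Node 0 (S = 30): V_0 = e^(−0.06)·[0.4237·18.3270 + 0.5763·5.2643] = 10.1698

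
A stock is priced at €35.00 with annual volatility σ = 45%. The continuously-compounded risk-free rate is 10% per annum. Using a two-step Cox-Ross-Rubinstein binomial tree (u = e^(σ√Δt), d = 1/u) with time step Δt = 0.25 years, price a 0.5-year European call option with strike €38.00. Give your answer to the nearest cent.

CRR parameters: u = e^(σ√Δt) = e^(0.45·√0.25) = 1.2523, d = 1/u = 0.7985
Per-period rate: rΔt = 0.1·0.25 = 0.025, so R = e^0.025 = 1.0253
Risk-neutral probability p = (e^0.025 − 0.7985)/(1.2523 − 0.7985) = 0.2268/0.4538 = 0.4998
Terminal stock prices: S_uu = 54.89, S_ud = 35, S_dd = 22.32
Terminal payoffs (S − K): max(16.89, 0) = 16.89, max(-3, 0) = 0, max(-15.68, 0) = 0
Node u (S = 43.83): V_u = e^(−0.025)·[0.4998·16.8909 + 0.5002·0.0000] = 8.2332
Node d (S = 27.95): V_d = e^(−0.025)·[0.4998·0.0000 + 0.5002·0.0000] = 0.0000
Node 0 (S = 35): V_0 = e^(−0.025)·[0.4998·8.2332 + 0.5002·0.0000] = 4.0131

€4.01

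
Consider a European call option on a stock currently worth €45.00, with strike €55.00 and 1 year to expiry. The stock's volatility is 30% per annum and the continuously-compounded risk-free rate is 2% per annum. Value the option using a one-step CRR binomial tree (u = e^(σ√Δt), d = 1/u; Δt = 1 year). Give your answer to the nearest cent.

CRR parameters: u = e^(σ√Δt) = e^(0.3·√1) = 1.3499, d = 1/u = 0.7408
Per-period rate: rΔt = 0.02·1 = 0.02, so R = e^0.02 = 1.0202
Risk-neutral probability p = (e^0.02 − 0.7408)/(1.3499 − 0.7408) = 0.2794/0.6090 = 0.4587
Terminal stock prices: S_u = 60.74, S_d = 33.34
Terminal payoffs (S − K): max(5.744, 0) = 5.744, max(-21.66, 0) = 0
Node 0 (S = 45): V_0 = e^(−0.02)·[0.4587·5.7436 + 0.5413·0.0000] = 2.5826

€2.58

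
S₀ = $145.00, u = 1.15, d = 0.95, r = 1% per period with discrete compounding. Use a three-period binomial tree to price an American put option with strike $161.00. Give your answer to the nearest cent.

$17.61

Risk-neutral probability p = (1 + 0.01 − 0.95)/(1.15 − 0.95) = 0.0600/0.2000 = 0.3000
Terminal stock prices: S_uuu = 220.5, S_uud = 182.2, S_udd = 150.5, S_ddd = 124.3
Terminal payoffs (K − S): max(-59.53, 0) = 0, max(-21.17, 0) = 0, max(10.51, 0) = 10.51, max(36.68, 0) = 36.68
Node uu (S = 191.8): continuation = 1/1.01·[0.3000·0.0000 + 0.7000·0.0000] = 0.0000; exercise value = 0.0000 ≤ continuation, so V_uu = 0.0000
Node ud (S = 158.4): continuation = 1/1.01·[0.3000·0.0000 + 0.7000·10.5081] = 7.2829; exercise value = 2.5875 ≤ continuation, so V_ud = 7.2829
Node dd (S = 130.9): continuation = 1/1.01·[0.3000·10.5081 + 0.7000·36.6806] = 28.5434; exercise value = 30.1375 > continuation, so V_dd = 30.1375 (exercise)
Node u (S = 166.8): continuation = 1/1.01·[0.3000·0.0000 + 0.7000·7.2829] = 5.0475; exercise value = 0.0000 ≤ continuation, so V_u = 5.0475
Node d (S = 137.8): continuation = 1/1.01·[0.3000·7.2829 + 0.7000·30.1375] = 23.0506; exercise value = 23.2500 > continuation, so V_d = 23.2500 (exercise)
Node 0 (S = 145): continuation = 1/1.01·[0.3000·5.0475 + 0.7000·23.2500] = 17.6131; exercise value = 16.0000 ≤ continuation, so V_0 = 17.6131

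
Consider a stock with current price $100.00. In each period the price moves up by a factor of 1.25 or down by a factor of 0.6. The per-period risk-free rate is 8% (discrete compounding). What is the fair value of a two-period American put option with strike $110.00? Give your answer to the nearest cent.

Risk-neutral probability p = (1 + 0.08 − 0.6)/(1.25 − 0.6) = 0.4800/0.6500 = 0.7385
Terminal stock prices: S_uu = 156.2, S_ud = 75, S_dd = 36
Terminal payoffs (K − S): max(-46.25, 0) = 0, max(35, 0) = 35, max(74, 0) = 74
Node u (S = 125): continuation = 1/1.08·[0.7385·0.0000 + 0.2615·35.0000] = 8.4758; exercise value = 0.0000 ≤ continuation, so V_u = 8.4758
Node d (S = 60): continuation = 1/1.08·[0.7385·35.0000 + 0.2615·74.0000] = 41.8519; exercise value = 50.0000 > continuation, so V_d = 50.0000 (exercise)
Node 0 (S = 100): continuation = 1/1.08·[0.7385·8.4758 + 0.2615·50.0000] = 17.9037; exercise value = 10.0000 ≤ continuation, so V_0 = 17.9037

$17.90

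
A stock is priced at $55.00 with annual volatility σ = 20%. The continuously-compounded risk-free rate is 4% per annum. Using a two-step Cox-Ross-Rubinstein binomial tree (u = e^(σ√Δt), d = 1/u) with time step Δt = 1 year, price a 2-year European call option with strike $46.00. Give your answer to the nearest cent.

CRR parameters: u = e^(σ√Δt) = e^(0.2·√1) = 1.2214, d = 1/u = 0.8187
Per-period rate: rΔt = 0.04·1 = 0.04, so R = e^0.04 = 1.0408
Risk-neutral probability p = (e^0.04 − 0.8187)/(1.2214 − 0.8187) = 0.2221/0.4027 = 0.5515
Terminal stock prices: S_uu = 82.05, S_ud = 55, S_dd = 36.87
Terminal payoffs (S − K): max(36.05, 0) = 36.05, max(9, 0) = 9, max(-9.132, 0) = 0
Node u (S = 67.18): V_u = e^(−0.04)·[0.5515·36.0504 + 0.4485·9.0000] = 22.9808
Node d (S = 45.03): V_d = e^(−0.04)·[0.5515·9.0000 + 0.4485·0.0000] = 4.7690
Node 0 (S = 55): V_0 = e^(−0.04)·[0.5515·22.9808 + 0.4485·4.7690] = 14.2323

$14.23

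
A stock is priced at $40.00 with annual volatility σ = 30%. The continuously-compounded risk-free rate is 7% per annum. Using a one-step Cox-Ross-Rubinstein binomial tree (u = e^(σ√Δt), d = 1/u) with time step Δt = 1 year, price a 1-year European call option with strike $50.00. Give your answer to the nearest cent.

$2.03

CRR parameters: u = e^(σ√Δt) = e^(0.3·√1) = 1.3499, d = 1/u = 0.7408
Per-period rate: rΔt = 0.07·1 = 0.07, so R = e^0.07 = 1.0725
Risk-neutral probability p = (e^0.07 − 0.7408)/(1.3499 − 0.7408) = 0.3317/0.6090 = 0.5446
Terminal stock prices: S_u = 53.99, S_d = 29.63
Terminal payoffs (S − K): max(3.994, 0) = 3.994, max(-20.37, 0) = 0
Node 0 (S = 40): V_0 = e^(−0.07)·[0.5446·3.9944 + 0.4554·0.0000] = 2.0283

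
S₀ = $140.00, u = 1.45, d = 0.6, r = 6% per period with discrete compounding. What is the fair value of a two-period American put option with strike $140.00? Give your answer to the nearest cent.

Risk-neutral probability p = (1 + 0.06 − 0.6)/(1.45 − 0.6) = 0.4600/0.8500 = 0.5412
Terminal stock prices: S_uu = 294.4, S_ud = 121.8, S_dd = 50.4
Terminal payoffs (K − S): max(-154.4, 0) = 0, max(18.2, 0) = 18.2, max(89.6, 0) = 89.6
Node u (S = 203): continuation = 1/1.06·[0.5412·0.0000 + 0.4588·18.2000] = 7.8779; exercise value = 0.0000 ≤ continuation, so V_u = 7.8779
Node d (S = 84): continuation = 1/1.06·[0.5412·18.2000 + 0.4588·89.6000] = 48.0755; exercise value = 56.0000 > continuation, so V_d = 56.0000 (exercise)
Node 0 (S = 140): continuation = 1/1.06·[0.5412·7.8779 + 0.4588·56.0000] = 28.2618; exercise value = 0.0000 ≤ continuation, so V_0 = 28.2618

$28.26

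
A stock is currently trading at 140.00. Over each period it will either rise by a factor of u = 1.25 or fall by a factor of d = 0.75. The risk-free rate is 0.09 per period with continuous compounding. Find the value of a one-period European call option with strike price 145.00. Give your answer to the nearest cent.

18.87

Risk-neutral probability p = (e^0.09 − 0.75)/(1.25 − 0.75) = 0.3442/0.5000 = 0.6883
Terminal stock prices: S_u = 175, S_d = 105
Terminal payoffs (S − K): max(30, 0) = 30, max(-40, 0) = 0
Node 0 (S = 140): V_0 = e^(−0.09)·[0.6883·30.0000 + 0.3117·0.0000] = 18.8731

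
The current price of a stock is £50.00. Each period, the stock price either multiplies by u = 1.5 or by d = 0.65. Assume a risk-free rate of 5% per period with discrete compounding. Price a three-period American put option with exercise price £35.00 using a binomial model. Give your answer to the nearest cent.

Risk-neutral probability p = (1 + 0.05 − 0.65)/(1.5 − 0.65) = 0.4000/0.8500 = 0.4706
Terminal stock prices: S_uuu = 168.8, S_uud = 73.12, S_udd = 31.69, S_ddd = 13.73
Terminal payoffs (K − S): max(-133.8, 0) = 0, max(-38.12, 0) = 0, max(3.312, 0) = 3.312, max(21.27, 0) = 21.27
Node uu (S = 112.5): continuation = 1/1.05·[0.4706·0.0000 + 0.5294·0.0000] = 0.0000; exercise value = 0.0000 ≤ continuation, so V_uu = 0.0000
Node ud (S = 48.75): continuation = 1/1.05·[0.4706·0.0000 + 0.5294·3.3125] = 1.6702; exercise value = 0.0000 ≤ continuation, so V_ud = 1.6702
Node dd (S = 21.13): continuation = 1/1.05·[0.4706·3.3125 + 0.5294·21.2687] = 12.2083; exercise value = 13.8750 > continuation, so V_dd = 13.8750 (exercise)
Node u (S = 75): continuation = 1/1.05·[0.4706·0.0000 + 0.5294·1.6702] = 0.8421; exercise value = 0.0000 ≤ continuation, so V_u = 0.8421
Node d (S = 32.5): continuation = 1/1.05·[0.4706·1.6702 + 0.5294·13.8750] = 7.7443; exercise value = 2.5000 ≤ continuation, so V_d = 7.7443
Node 0 (S = 50): continuation = 1/1.05·[0.4706·0.8421 + 0.5294·7.7443] = 4.2821; exercise value = 0.0000 ≤ continuation, so V_0 = 4.2821

£4.28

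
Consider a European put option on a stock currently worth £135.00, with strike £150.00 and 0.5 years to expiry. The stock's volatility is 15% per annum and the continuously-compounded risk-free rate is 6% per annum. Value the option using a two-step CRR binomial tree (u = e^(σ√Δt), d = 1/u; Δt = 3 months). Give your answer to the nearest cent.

CRR parameters: u = e^(σ√Δt) = e^(0.15·√0.25) = 1.0779, d = 1/u = 0.9277
Per-period rate: rΔt = 0.06·0.25 = 0.015, so R = e^0.015 = 1.0151
Risk-neutral probability p = (e^0.015 − 0.9277)/(1.0779 − 0.9277) = 0.0874/0.1501 = 0.5819
Terminal stock prices: S_uu = 156.8, S_ud = 135, S_dd = 116.2
Terminal payoffs (K − S): max(-6.848, 0) = 0, max(15, 0) = 15, max(33.8, 0) = 33.8
Node u (S = 145.5): V_u = e^(−0.015)·[0.5819·0.0000 + 0.4181·15.0000] = 6.1779
Node d (S = 125.2): V_d = e^(−0.015)·[0.5819·15.0000 + 0.4181·33.8044] = 22.5214
Node 0 (S = 135): V_0 = e^(−0.015)·[0.5819·6.1779 + 0.4181·22.5214] = 12.8171

£12.82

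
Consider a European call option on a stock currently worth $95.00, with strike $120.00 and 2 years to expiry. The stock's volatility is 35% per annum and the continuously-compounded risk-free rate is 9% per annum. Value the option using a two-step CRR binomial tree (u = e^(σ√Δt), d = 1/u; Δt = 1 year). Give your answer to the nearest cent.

CRR parameters: u = e^(σ√Δt) = e^(0.35·√1) = 1.4191, d = 1/u = 0.7047
Per-period rate: rΔt = 0.09·1 = 0.09, so R = e^0.09 = 1.0942
Risk-neutral probability p = (e^0.09 − 0.7047)/(1.4191 − 0.7047) = 0.3895/0.7144 = 0.5452
Terminal stock prices: S_uu = 191.3, S_ud = 95, S_dd = 47.18
Terminal payoffs (S − K): max(71.31, 0) = 71.31, max(-25, 0) = 0, max(-72.82, 0) = 0
Node u (S = 134.8): V_u = e^(−0.09)·[0.5452·71.3065 + 0.4548·0.0000] = 35.5309
Node d (S = 66.95): V_d = e^(−0.09)·[0.5452·0.0000 + 0.4548·0.0000] = 0.0000
Node 0 (S = 95): V_0 = e^(−0.09)·[0.5452·35.5309 + 0.4548·0.0000] = 17.7044

$17.70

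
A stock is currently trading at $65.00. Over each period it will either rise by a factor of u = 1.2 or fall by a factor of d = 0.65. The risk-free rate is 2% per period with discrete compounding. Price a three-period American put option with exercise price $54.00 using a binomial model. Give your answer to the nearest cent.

Risk-neutral probability p = (1 + 0.02 − 0.65)/(1.2 − 0.65) = 0.3700/0.5500 = 0.6727
Terminal stock prices: S_uuu = 112.3, S_uud = 60.84, S_udd = 32.96, S_ddd = 17.85
Terminal payoffs (K − S): max(-58.32, 0) = 0, max(-6.84, 0) = 0, max(21.04, 0) = 21.04, max(36.15, 0) = 36.15
Node uu (S = 93.6): continuation = 1/1.02·[0.6727·0.0000 + 0.3273·0.0000] = 0.0000; exercise value = 0.0000 ≤ continuation, so V_uu = 0.0000
Node ud (S = 50.7): continuation = 1/1.02·[0.6727·0.0000 + 0.3273·21.0450] = 6.7524; exercise value = 3.3000 ≤ continuation, so V_ud = 6.7524
Node dd (S = 27.46): continuation = 1/1.02·[0.6727·21.0450 + 0.3273·36.1494] = 25.4787; exercise value = 26.5375 > continuation, so V_dd = 26.5375 (exercise)
Node u (S = 78): continuation = 1/1.02·[0.6727·0.0000 + 0.3273·6.7524] = 2.1665; exercise value = 0.0000 ≤ continuation, so V_u = 2.1665
Node d (S = 42.25): continuation = 1/1.02·[0.6727·6.7524 + 0.3273·26.5375] = 12.9682; exercise value = 11.7500 ≤ continuation, so V_d = 12.9682
Node 0 (S = 65): continuation = 1/1.02·[0.6727·2.1665 + 0.3273·12.9682] = 5.5898; exercise value = 0.0000 ≤ continuation, so V_0 = 5.5898

$5.59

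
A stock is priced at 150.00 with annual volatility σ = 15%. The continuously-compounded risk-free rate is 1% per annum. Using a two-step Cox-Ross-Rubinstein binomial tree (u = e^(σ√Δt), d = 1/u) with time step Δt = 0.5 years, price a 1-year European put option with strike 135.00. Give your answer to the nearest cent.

3.42

CRR parameters: u = e^(σ√Δt) = e^(0.15·√0.5) = 1.1119, d = 1/u = 0.8994
Per-period rate: rΔt = 0.01·0.5 = 0.005, so R = e^0.005 = 1.0050
Risk-neutral probability p = (e^0.005 − 0.8994)/(1.1119 − 0.8994) = 0.1056/0.2125 = 0.4971
Terminal stock prices: S_uu = 185.4, S_ud = 150, S_dd = 121.3
Terminal payoffs (K − S): max(-50.45, 0) = 0, max(-15, 0) = 0, max(13.67, 0) = 13.67
Node u (S = 166.8): V_u = e^(−0.005)·[0.4971·0.0000 + 0.5029·0.0000] = 0.0000
Node d (S = 134.9): V_d = e^(−0.005)·[0.4971·0.0000 + 0.5029·13.6713] = 6.8411
Node 0 (S = 150): V_0 = e^(−0.005)·[0.4971·0.0000 + 0.5029·6.8411] = 3.4233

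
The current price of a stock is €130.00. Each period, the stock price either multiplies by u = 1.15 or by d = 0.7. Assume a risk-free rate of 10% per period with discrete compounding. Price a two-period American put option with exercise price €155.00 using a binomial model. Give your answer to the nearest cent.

Risk-neutral probability p = (1 + 0.1 − 0.7)/(1.15 − 0.7) = 0.4000/0.4500 = 0.8889
Terminal stock prices: S_uu = 171.9, S_ud = 104.6, S_dd = 63.7
Terminal payoffs (K − S): max(-16.92, 0) = 0, max(50.35, 0) = 50.35, max(91.3, 0) = 91.3
Node u (S = 149.5): continuation = 1/1.1·[0.8889·0.0000 + 0.1111·50.3500] = 5.0859; exercise value = 5.5000 > continuation, so V_u = 5.5000 (exercise)
Node d (S = 91): continuation = 1/1.1·[0.8889·50.3500 + 0.1111·91.3000] = 49.9091; exercise value = 64.0000 > continuation, so V_d = 64.0000 (exercise)
Node 0 (S = 130): continuation = 1/1.1·[0.8889·5.5000 + 0.1111·64.0000] = 10.9091; exercise value = 25.0000 > continuation, so V_0 = 25.0000 (exercise)

€25.00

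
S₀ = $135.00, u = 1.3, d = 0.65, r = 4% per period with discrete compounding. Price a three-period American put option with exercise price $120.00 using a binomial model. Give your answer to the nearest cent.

$17.14

Risk-neutral probability p = (1 + 0.04 − 0.65)/(1.3 − 0.65) = 0.3900/0.6500 = 0.6000
Terminal stock prices: S_uuu = 296.6, S_uud = 148.3, S_udd = 74.15, S_ddd = 37.07
Terminal payoffs (K − S): max(-176.6, 0) = 0, max(-28.3, 0) = 0, max(45.85, 0) = 45.85, max(82.93, 0) = 82.93
Node uu (S = 228.2): continuation = 1/1.04·[0.6000·0.0000 + 0.4000·0.0000] = 0.0000; exercise value = 0.0000 ≤ continuation, so V_uu = 0.0000
Node ud (S = 114.1): continuation = 1/1.04·[0.6000·0.0000 + 0.4000·45.8512] = 17.6351; exercise value = 5.9250 ≤ continuation, so V_ud = 17.6351
Node dd (S = 57.04): continuation = 1/1.04·[0.6000·45.8512 + 0.4000·82.9256] = 58.3471; exercise value = 62.9625 > continuation, so V_dd = 62.9625 (exercise)
Node u (S = 175.5): continuation = 1/1.04·[0.6000·0.0000 + 0.4000·17.6351] = 6.7827; exercise value = 0.0000 ≤ continuation, so V_u = 6.7827
Node d (S = 87.75): continuation = 1/1.04·[0.6000·17.6351 + 0.4000·62.9625] = 34.3904; exercise value = 32.2500 ≤ continuation, so V_d = 34.3904
Node 0 (S = 135): continuation = 1/1.04·[0.6000·6.7827 + 0.4000·34.3904] = 17.1402; exercise value = 0.0000 ≤ continuation, so V_0 = 17.1402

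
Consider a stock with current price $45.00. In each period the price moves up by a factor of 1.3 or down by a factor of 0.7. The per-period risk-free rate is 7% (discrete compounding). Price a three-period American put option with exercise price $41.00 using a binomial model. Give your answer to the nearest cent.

Risk-neutral probability p = (1 + 0.07 − 0.7)/(1.3 − 0.7) = 0.3700/0.6000 = 0.6167
Terminal stock prices: S_uuu = 98.87, S_uud = 53.24, S_udd = 28.66, S_ddd = 15.43
Terminal payoffs (K − S): max(-57.87, 0) = 0, max(-12.24, 0) = 0, max(12.34, 0) = 12.34, max(25.57, 0) = 25.57
Node uu (S = 76.05): continuation = 1/1.07·[0.6167·0.0000 + 0.3833·0.0000] = 0.0000; exercise value = 0.0000 ≤ continuation, so V_uu = 0.0000
Node ud (S = 40.95): continuation = 1/1.07·[0.6167·0.0000 + 0.3833·12.3350] = 4.4191; exercise value = 0.0500 ≤ continuation, so V_ud = 4.4191
Node dd (S = 22.05): continuation = 1/1.07·[0.6167·12.3350 + 0.3833·25.5650] = 16.2678; exercise value = 18.9500 > continuation, so V_dd = 18.9500 (exercise)
Node u (S = 58.5): continuation = 1/1.07·[0.6167·0.0000 + 0.3833·4.4191] = 1.5832; exercise value = 0.0000 ≤ continuation, so V_u = 1.5832
Node d (S = 31.5): continuation = 1/1.07·[0.6167·4.4191 + 0.3833·18.9500] = 9.3358; exercise value = 9.5000 > continuation, so V_d = 9.5000 (exercise)
Node 0 (S = 45): continuation = 1/1.07·[0.6167·1.5832 + 0.3833·9.5000] = 4.3158; exercise value = 0.0000 ≤ continuation, so V_0 = 4.3158

$4.32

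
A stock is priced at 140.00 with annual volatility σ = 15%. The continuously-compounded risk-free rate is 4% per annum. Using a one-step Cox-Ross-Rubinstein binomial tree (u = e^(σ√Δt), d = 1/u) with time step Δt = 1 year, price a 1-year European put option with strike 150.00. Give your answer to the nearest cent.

CRR parameters: u = e^(σ√Δt) = e^(0.15·√1) = 1.1618, d = 1/u = 0.8607
Per-period rate: rΔt = 0.04·1 = 0.04, so R = e^0.04 = 1.0408
Risk-neutral probability p = (e^0.04 − 0.8607)/(1.1618 − 0.8607) = 0.1801/0.3011 = 0.5981
Terminal stock prices: S_u = 162.7, S_d = 120.5
Terminal payoffs (K − S): max(-12.66, 0) = 0, max(29.5, 0) = 29.5
Node 0 (S = 140): V_0 = e^(−0.04)·[0.5981·0.0000 + 0.4019·29.5009] = 11.3916

11.39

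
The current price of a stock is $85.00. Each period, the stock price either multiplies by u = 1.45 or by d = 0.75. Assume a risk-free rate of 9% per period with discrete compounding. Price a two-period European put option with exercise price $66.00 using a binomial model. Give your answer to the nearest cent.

Risk-neutral probability p = (1 + 0.09 − 0.75)/(1.45 − 0.75) = 0.3400/0.7000 = 0.4857
Terminal stock prices: S_uu = 178.7, S_ud = 92.44, S_dd = 47.81
Terminal payoffs (K − S): max(-112.7, 0) = 0, max(-26.44, 0) = 0, max(18.19, 0) = 18.19
Node u (S = 123.2): V_u = 1/1.09·[0.4857·0.0000 + 0.5143·0.0000] = 0.0000
Node d (S = 63.75): V_d = 1/1.09·[0.4857·0.0000 + 0.5143·18.1875] = 8.5813
Node 0 (S = 85): V_0 = 1/1.09·[0.4857·0.0000 + 0.5143·8.5813] = 4.0488

$4.05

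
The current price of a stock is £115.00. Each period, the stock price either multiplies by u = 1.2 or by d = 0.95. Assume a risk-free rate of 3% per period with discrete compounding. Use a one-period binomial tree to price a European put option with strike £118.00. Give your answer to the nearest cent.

Risk-neutral probability p = (1 + 0.03 − 0.95)/(1.2 − 0.95) = 0.0800/0.2500 = 0.3200
Terminal stock prices: S_u = 138, S_d = 109.2
Terminal payoffs (K − S): max(-20, 0) = 0, max(8.75, 0) = 8.75
Node 0 (S = 115): V_0 = 1/1.03·[0.3200·0.0000 + 0.6800·8.7500] = 5.7767

£5.78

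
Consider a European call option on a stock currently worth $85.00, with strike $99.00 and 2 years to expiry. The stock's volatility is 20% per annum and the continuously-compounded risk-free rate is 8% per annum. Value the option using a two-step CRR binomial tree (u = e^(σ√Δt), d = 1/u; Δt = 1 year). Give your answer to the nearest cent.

CRR parameters: u = e^(σ√Δt) = e^(0.2·√1) = 1.2214, d = 1/u = 0.8187
Per-period rate: rΔt = 0.08·1 = 0.08, so R = e^0.08 = 1.0833
Risk-neutral probability p = (e^0.08 − 0.8187)/(1.2214 − 0.8187) = 0.2646/0.4027 = 0.6570
Terminal stock prices: S_uu = 126.8, S_ud = 85, S_dd = 56.98
Terminal payoffs (S − K): max(27.81, 0) = 27.81, max(-14, 0) = 0, max(-42.02, 0) = 0
Node u (S = 103.8): V_u = e^(−0.08)·[0.6570·27.8051 + 0.3430·0.0000] = 16.8635
Node d (S = 69.59): V_d = e^(−0.08)·[0.6570·0.0000 + 0.3430·0.0000] = 0.0000
Node 0 (S = 85): V_0 = e^(−0.08)·[0.6570·16.8635 + 0.3430·0.0000] = 10.2275

$10.23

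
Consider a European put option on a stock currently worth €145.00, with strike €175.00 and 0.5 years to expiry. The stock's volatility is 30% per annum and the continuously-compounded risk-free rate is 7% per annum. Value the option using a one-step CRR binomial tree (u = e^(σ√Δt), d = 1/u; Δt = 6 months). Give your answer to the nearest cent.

CRR parameters: u = e^(σ√Δt) = e^(0.3·√0.5) = 1.2363, d = 1/u = 0.8089
Per-period rate: rΔt = 0.07·0.5 = 0.035, so R = e^0.035 = 1.0356
Risk-neutral probability p = (e^0.035 − 0.8089)/(1.2363 − 0.8089) = 0.2268/0.4275 = 0.5305
Terminal stock prices: S_u = 179.3, S_d = 117.3
Terminal payoffs (K − S): max(-4.265, 0) = 0, max(57.72, 0) = 57.72
Node 0 (S = 145): V_0 = e^(−0.035)·[0.5305·0.0000 + 0.4695·57.7156] = 26.1657

€26.17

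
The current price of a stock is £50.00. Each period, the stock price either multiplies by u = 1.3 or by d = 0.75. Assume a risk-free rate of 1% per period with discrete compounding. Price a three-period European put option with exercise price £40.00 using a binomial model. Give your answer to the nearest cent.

Risk-neutral probability p = (1 + 0.01 − 0.75)/(1.3 − 0.75) = 0.2600/0.5500 = 0.4727
Terminal stock prices: S_uuu = 109.9, S_uud = 63.38, S_udd = 36.56, S_ddd = 21.09
Terminal payoffs (K − S): max(-69.85, 0) = 0, max(-23.38, 0) = 0, max(3.438, 0) = 3.438, max(18.91, 0) = 18.91
Node uu (S = 84.5): V_uu = 1/1.01·[0.4727·0.0000 + 0.5273·0.0000] = 0.0000
Node ud (S = 48.75): V_ud = 1/1.01·[0.4727·0.0000 + 0.5273·3.4375] = 1.7946
Node dd (S = 28.12): V_dd = 1/1.01·[0.4727·3.4375 + 0.5273·18.9062] = 11.4790
Node u (S = 65): V_u = 1/1.01·[0.4727·0.0000 + 0.5273·1.7946] = 0.9369
Node d (S = 37.5): V_d = 1/1.01·[0.4727·1.7946 + 0.5273·11.4790] = 6.8326
Node 0 (S = 50): V_0 = 1/1.01·[0.4727·0.9369 + 0.5273·6.8326] = 4.0054

£4.01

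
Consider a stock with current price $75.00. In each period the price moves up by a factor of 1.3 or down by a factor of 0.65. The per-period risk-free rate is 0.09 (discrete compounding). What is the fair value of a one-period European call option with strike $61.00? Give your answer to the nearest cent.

$22.67

Risk-neutral probability p = (1 + 0.09 − 0.65)/(1.3 − 0.65) = 0.4400/0.6500 = 0.6769
Terminal stock prices: S_u = 97.5, S_d = 48.75
Terminal payoffs (S − K): max(36.5, 0) = 36.5, max(-12.25, 0) = 0
Node 0 (S = 75): V_0 = 1/1.09·[0.6769·36.5000 + 0.3231·0.0000] = 22.6676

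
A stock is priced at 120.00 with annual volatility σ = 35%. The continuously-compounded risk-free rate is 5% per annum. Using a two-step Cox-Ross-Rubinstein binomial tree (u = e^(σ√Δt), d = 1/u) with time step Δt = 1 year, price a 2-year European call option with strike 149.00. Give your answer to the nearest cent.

CRR parameters: u = e^(σ√Δt) = e^(0.35·√1) = 1.4191, d = 1/u = 0.7047
Per-period rate: rΔt = 0.05·1 = 0.05, so R = e^0.05 = 1.0513
Risk-neutral probability p = (e^0.05 − 0.7047)/(1.4191 − 0.7047) = 0.3466/0.7144 = 0.4852
Terminal stock prices: S_uu = 241.7, S_ud = 120, S_dd = 59.59
Terminal payoffs (S − K): max(92.65, 0) = 92.65, max(-29, 0) = 0, max(-89.41, 0) = 0
Node u (S = 170.3): V_u = e^(−0.05)·[0.4852·92.6503 + 0.5148·0.0000] = 42.7573
Node d (S = 84.56): V_d = e^(−0.05)·[0.4852·0.0000 + 0.5148·0.0000] = 0.0000
Node 0 (S = 120): V_0 = e^(−0.05)·[0.4852·42.7573 + 0.5148·0.0000] = 19.7321

19.73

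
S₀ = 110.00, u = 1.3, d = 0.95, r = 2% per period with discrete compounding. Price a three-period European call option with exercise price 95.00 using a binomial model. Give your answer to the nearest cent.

20.81

Risk-neutral probability p = (1 + 0.02 − 0.95)/(1.3 − 0.95) = 0.0700/0.3500 = 0.2000
Terminal stock prices: S_uuu = 241.7, S_uud = 176.6, S_udd = 129.1, S_ddd = 94.31
Terminal payoffs (S − K): max(146.7, 0) = 146.7, max(81.6, 0) = 81.6, max(34.06, 0) = 34.06, max(-0.6888, 0) = 0
Node uu (S = 185.9): V_uu = 1/1.02·[0.2000·146.6700 + 0.8000·81.6050] = 92.7627
Node ud (S = 135.8): V_ud = 1/1.02·[0.2000·81.6050 + 0.8000·34.0575] = 42.7127
Node dd (S = 99.27): V_dd = 1/1.02·[0.2000·34.0575 + 0.8000·0.0000] = 6.6779
Node u (S = 143): V_u = 1/1.02·[0.2000·92.7627 + 0.8000·42.7127] = 51.6890
Node d (S = 104.5): V_d = 1/1.02·[0.2000·42.7127 + 0.8000·6.6779] = 13.6126
Node 0 (S = 110): V_0 = 1/1.02·[0.2000·51.6890 + 0.8000·13.6126] = 20.8117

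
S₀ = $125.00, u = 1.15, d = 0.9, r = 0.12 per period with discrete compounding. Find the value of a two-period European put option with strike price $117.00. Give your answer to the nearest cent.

$0.18

Risk-neutral probability p = (1 + 0.12 − 0.9)/(1.15 − 0.9) = 0.2200/0.2500 = 0.8800
Terminal stock prices: S_uu = 165.3, S_ud = 129.4, S_dd = 101.2
Terminal payoffs (K − S): max(-48.31, 0) = 0, max(-12.38, 0) = 0, max(15.75, 0) = 15.75
Node u (S = 143.8): V_u = 1/1.12·[0.8800·0.0000 + 0.1200·0.0000] = 0.0000
Node d (S = 112.5): V_d = 1/1.12·[0.8800·0.0000 + 0.1200·15.7500] = 1.6875
Node 0 (S = 125): V_0 = 1/1.12·[0.8800·0.0000 + 0.1200·1.6875] = 0.1808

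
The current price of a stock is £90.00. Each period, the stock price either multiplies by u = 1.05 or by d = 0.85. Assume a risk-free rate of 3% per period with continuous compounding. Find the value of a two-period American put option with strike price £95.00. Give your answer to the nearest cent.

£5.00

Risk-neutral probability p = (e^0.03 − 0.85)/(1.05 − 0.85) = 0.1805/0.2000 = 0.9023
Terminal stock prices: S_uu = 99.23, S_ud = 80.33, S_dd = 65.02
Terminal payoffs (K − S): max(-4.225, 0) = 0, max(14.67, 0) = 14.67, max(29.98, 0) = 29.98
Node u (S = 94.5): continuation = e^(−0.03)·[0.9023·0.0000 + 0.0977·14.6750] = 1.3918; exercise value = 0.5000 ≤ continuation, so V_u = 1.3918
Node d (S = 76.5): continuation = e^(−0.03)·[0.9023·14.6750 + 0.0977·29.9750] = 15.6923; exercise value = 18.5000 > continuation, so V_d = 18.5000 (exercise)
Node 0 (S = 90): continuation = e^(−0.03)·[0.9023·1.3918 + 0.0977·18.5000] = 2.9732; exercise value = 5.0000 > continuation, so V_0 = 5.0000 (exercise)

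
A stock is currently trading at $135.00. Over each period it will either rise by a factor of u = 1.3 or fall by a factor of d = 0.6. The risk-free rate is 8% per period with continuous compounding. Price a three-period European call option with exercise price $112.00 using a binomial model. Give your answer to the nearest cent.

$56.46

Risk-neutral probability p = (e^0.08 − 0.6)/(1.3 − 0.6) = 0.4833/0.7000 = 0.6904
Terminal stock prices: S_uuu = 296.6, S_uud = 136.9, S_udd = 63.18, S_ddd = 29.16
Terminal payoffs (S − K): max(184.6, 0) = 184.6, max(24.89, 0) = 24.89, max(-48.82, 0) = 0, max(-82.84, 0) = 0
Node uu (S = 228.2): V_uu = e^(−0.08)·[0.6904·184.5950 + 0.3096·24.8900] = 124.7610
Node ud (S = 105.3): V_ud = e^(−0.08)·[0.6904·24.8900 + 0.3096·0.0000] = 15.8631
Node dd (S = 48.6): V_dd = e^(−0.08)·[0.6904·0.0000 + 0.3096·0.0000] = 0.0000
Node u (S = 175.5): V_u = e^(−0.08)·[0.6904·124.7610 + 0.3096·15.8631] = 84.0472
Node d (S = 81): V_d = e^(−0.08)·[0.6904·15.8631 + 0.3096·0.0000] = 10.1100
Node 0 (S = 135): V_0 = e^(−0.08)·[0.6904·84.0472 + 0.3096·10.1100] = 56.4551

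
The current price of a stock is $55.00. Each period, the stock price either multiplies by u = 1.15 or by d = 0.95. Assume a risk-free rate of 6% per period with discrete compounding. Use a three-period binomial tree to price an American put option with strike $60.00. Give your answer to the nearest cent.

$5.00

Risk-neutral probability p = (1 + 0.06 − 0.95)/(1.15 − 0.95) = 0.1100/0.2000 = 0.5500
Terminal stock prices: S_uuu = 83.65, S_uud = 69.1, S_udd = 57.08, S_ddd = 47.16
Terminal payoffs (K − S): max(-23.65, 0) = 0, max(-9.101, 0) = 0, max(2.917, 0) = 2.917, max(12.84, 0) = 12.84
Node uu (S = 72.74): continuation = 1/1.06·[0.5500·0.0000 + 0.4500·0.0000] = 0.0000; exercise value = 0.0000 ≤ continuation, so V_uu = 0.0000
Node ud (S = 60.09): continuation = 1/1.06·[0.5500·0.0000 + 0.4500·2.9169] = 1.2383; exercise value = 0.0000 ≤ continuation, so V_ud = 1.2383
Node dd (S = 49.64): continuation = 1/1.06·[0.5500·2.9169 + 0.4500·12.8444] = 6.9663; exercise value = 10.3625 > continuation, so V_dd = 10.3625 (exercise)
Node u (S = 63.25): continuation = 1/1.06·[0.5500·0.0000 + 0.4500·1.2383] = 0.5257; exercise value = 0.0000 ≤ continuation, so V_u = 0.5257
Node d (S = 52.25): continuation = 1/1.06·[0.5500·1.2383 + 0.4500·10.3625] = 5.0417; exercise value = 7.7500 > continuation, so V_d = 7.7500 (exercise)
Node 0 (S = 55): continuation = 1/1.06·[0.5500·0.5257 + 0.4500·7.7500] = 3.5629; exercise value = 5.0000 > continuation, so V_0 = 5.0000 (exercise)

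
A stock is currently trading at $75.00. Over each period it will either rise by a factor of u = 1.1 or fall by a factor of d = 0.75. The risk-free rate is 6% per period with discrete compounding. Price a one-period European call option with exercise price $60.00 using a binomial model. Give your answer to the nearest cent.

Risk-neutral probability p = (1 + 0.06 − 0.75)/(1.1 − 0.75) = 0.3100/0.3500 = 0.8857
Terminal stock prices: S_u = 82.5, S_d = 56.25
Terminal payoffs (S − K): max(22.5, 0) = 22.5, max(-3.75, 0) = 0
Node 0 (S = 75): V_0 = 1/1.06·[0.8857·22.5000 + 0.1143·0.0000] = 18.8005

$18.80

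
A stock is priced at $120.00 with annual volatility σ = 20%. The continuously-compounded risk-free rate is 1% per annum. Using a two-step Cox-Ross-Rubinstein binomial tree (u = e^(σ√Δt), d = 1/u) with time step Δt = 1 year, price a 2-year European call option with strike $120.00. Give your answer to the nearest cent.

CRR parameters: u = e^(σ√Δt) = e^(0.2·√1) = 1.2214, d = 1/u = 0.8187
Per-period rate: rΔt = 0.01·1 = 0.01, so R = e^0.01 = 1.0101
Risk-neutral probability p = (e^0.01 − 0.8187)/(1.2214 − 0.8187) = 0.1913/0.4027 = 0.4751
Terminal stock prices: S_uu = 179, S_ud = 120, S_dd = 80.44
Terminal payoffs (S − K): max(59.02, 0) = 59.02, max(0, 0) = 0, max(-39.56, 0) = 0
Node u (S = 146.6): V_u = e^(−0.01)·[0.4751·59.0190 + 0.5249·0.0000] = 27.7624
Node d (S = 98.25): V_d = e^(−0.01)·[0.4751·0.0000 + 0.5249·0.0000] = 0.0000
Node 0 (S = 120): V_0 = e^(−0.01)·[0.4751·27.7624 + 0.5249·0.0000] = 13.0593

$13.06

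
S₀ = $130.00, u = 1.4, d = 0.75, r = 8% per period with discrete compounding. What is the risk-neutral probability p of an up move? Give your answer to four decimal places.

Risk-neutral probability p = (1 + 0.08 − 0.75)/(1.4 − 0.75) = 0.3300/0.6500 = 0.5077

p = 0.5077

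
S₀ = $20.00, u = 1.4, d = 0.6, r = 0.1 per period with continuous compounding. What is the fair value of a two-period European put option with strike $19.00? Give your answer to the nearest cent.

Risk-neutral probability p = (e^0.1 − 0.6)/(1.4 − 0.6) = 0.5052/0.8000 = 0.6315
Terminal stock prices: S_uu = 39.2, S_ud = 16.8, S_dd = 7.2
Terminal payoffs (K − S): max(-20.2, 0) = 0, max(2.2, 0) = 2.2, max(11.8, 0) = 11.8
Node u (S = 28): V_u = e^(−0.1)·[0.6315·0.0000 + 0.3685·2.2000] = 0.7336
Node d (S = 12): V_d = e^(−0.1)·[0.6315·2.2000 + 0.3685·11.8000] = 5.1919
Node 0 (S = 20): V_0 = e^(−0.1)·[0.6315·0.7336 + 0.3685·5.1919] = 2.1505

$2.15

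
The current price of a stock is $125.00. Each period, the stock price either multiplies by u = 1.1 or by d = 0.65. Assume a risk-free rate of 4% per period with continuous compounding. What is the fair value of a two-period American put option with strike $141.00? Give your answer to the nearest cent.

$16.00

Risk-neutral probability p = (e^0.04 − 0.65)/(1.1 − 0.65) = 0.3908/0.4500 = 0.8685
Terminal stock prices: S_uu = 151.3, S_ud = 89.38, S_dd = 52.81
Terminal payoffs (K − S): max(-10.25, 0) = 0, max(51.62, 0) = 51.62, max(88.19, 0) = 88.19
Node u (S = 137.5): continuation = e^(−0.04)·[0.8685·0.0000 + 0.1315·51.6250] = 6.5241; exercise value = 3.5000 ≤ continuation, so V_u = 6.5241
Node d (S = 81.25): continuation = e^(−0.04)·[0.8685·51.6250 + 0.1315·88.1875] = 54.2213; exercise value = 59.7500 > continuation, so V_d = 59.7500 (exercise)
Node 0 (S = 125): continuation = e^(−0.04)·[0.8685·6.5241 + 0.1315·59.7500] = 12.9946; exercise value = 16.0000 > continuation, so V_0 = 16.0000 (exercise)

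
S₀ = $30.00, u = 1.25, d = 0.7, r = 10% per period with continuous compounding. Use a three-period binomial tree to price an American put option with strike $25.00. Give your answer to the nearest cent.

Risk-neutral probability p = (e^0.1 − 0.7)/(1.25 − 0.7) = 0.4052/0.5500 = 0.7367
Terminal stock prices: S_uuu = 58.59, S_uud = 32.81, S_udd = 18.37, S_ddd = 10.29
Terminal payoffs (K − S): max(-33.59, 0) = 0, max(-7.812, 0) = 0, max(6.625, 0) = 6.625, max(14.71, 0) = 14.71
Node uu (S = 46.88): continuation = e^(−0.1)·[0.7367·0.0000 + 0.2633·0.0000] = 0.0000; exercise value = 0.0000 ≤ continuation, so V_uu = 0.0000
Node ud (S = 26.25): continuation = e^(−0.1)·[0.7367·0.0000 + 0.2633·6.6250] = 1.5785; exercise value = 0.0000 ≤ continuation, so V_ud = 1.5785
Node dd (S = 14.7): continuation = e^(−0.1)·[0.7367·6.6250 + 0.2633·14.7100] = 7.9209; exercise value = 10.3000 > continuation, so V_dd = 10.3000 (exercise)
Node u (S = 37.5): continuation = e^(−0.1)·[0.7367·0.0000 + 0.2633·1.5785] = 0.3761; exercise value = 0.0000 ≤ continuation, so V_u = 0.3761
Node d (S = 21): continuation = e^(−0.1)·[0.7367·1.5785 + 0.2633·10.3000] = 3.5063; exercise value = 4.0000 > continuation, so V_d = 4.0000 (exercise)
Node 0 (S = 30): continuation = e^(−0.1)·[0.7367·0.3761 + 0.2633·4.0000] = 1.2038; exercise value = 0.0000 ≤ continuation, so V_0 = 1.2038

$1.20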